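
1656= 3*552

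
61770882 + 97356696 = 159127578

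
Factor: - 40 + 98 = 2^1*29^1= 58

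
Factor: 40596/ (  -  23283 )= - 68/39  =  - 2^2*3^( - 1)*13^( - 1 )  *  17^1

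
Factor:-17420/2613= - 2^2*3^( - 1 )*5^1= - 20/3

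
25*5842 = 146050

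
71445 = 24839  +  46606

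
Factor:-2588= - 2^2*647^1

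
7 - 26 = - 19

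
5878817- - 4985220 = 10864037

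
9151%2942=325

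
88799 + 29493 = 118292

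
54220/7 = 54220/7 = 7745.71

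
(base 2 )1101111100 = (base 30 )tm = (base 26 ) 188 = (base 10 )892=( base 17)318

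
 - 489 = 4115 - 4604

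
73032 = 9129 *8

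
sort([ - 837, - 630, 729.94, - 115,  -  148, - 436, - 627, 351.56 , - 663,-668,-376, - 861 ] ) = [ - 861, - 837,-668, - 663,- 630, - 627, - 436 , - 376, - 148, -115, 351.56, 729.94 ] 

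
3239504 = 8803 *368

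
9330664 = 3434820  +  5895844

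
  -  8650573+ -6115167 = -14765740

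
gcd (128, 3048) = 8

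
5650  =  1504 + 4146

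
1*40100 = 40100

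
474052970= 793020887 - 318967917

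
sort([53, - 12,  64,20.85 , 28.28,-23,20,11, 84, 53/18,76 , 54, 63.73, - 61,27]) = [  -  61, - 23,-12,  53/18,11,20,20.85, 27, 28.28, 53,  54,63.73, 64,76, 84 ]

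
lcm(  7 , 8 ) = 56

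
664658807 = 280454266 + 384204541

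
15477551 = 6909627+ 8567924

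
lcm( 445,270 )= 24030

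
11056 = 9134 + 1922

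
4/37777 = 4/37777 = 0.00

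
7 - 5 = 2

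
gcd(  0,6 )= 6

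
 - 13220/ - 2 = 6610+0/1  =  6610.00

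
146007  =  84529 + 61478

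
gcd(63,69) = 3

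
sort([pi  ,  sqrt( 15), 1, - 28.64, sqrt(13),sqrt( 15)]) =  [ - 28.64 , 1,pi,sqrt( 13), sqrt ( 15 ), sqrt( 15) ] 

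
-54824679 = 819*( - 66941 ) 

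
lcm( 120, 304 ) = 4560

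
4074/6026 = 2037/3013  =  0.68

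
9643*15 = 144645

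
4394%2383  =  2011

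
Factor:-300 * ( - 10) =2^3*3^1*5^3 = 3000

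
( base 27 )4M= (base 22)5K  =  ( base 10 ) 130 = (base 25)55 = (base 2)10000010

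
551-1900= - 1349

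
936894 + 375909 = 1312803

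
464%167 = 130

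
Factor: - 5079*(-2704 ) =2^4*3^1*13^2*1693^1 = 13733616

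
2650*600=1590000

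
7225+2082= 9307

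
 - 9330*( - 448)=4179840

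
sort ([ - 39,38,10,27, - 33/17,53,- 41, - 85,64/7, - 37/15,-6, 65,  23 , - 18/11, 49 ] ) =[ - 85,-41, - 39, - 6 ,- 37/15, - 33/17, - 18/11,64/7, 10, 23, 27,38, 49,53, 65] 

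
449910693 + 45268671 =495179364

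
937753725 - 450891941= 486861784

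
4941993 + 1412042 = 6354035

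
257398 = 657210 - 399812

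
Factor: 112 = 2^4*7^1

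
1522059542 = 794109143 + 727950399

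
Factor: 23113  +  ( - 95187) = - 2^1 * 36037^1 = -72074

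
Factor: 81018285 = 3^1*5^1*2083^1 * 2593^1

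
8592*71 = 610032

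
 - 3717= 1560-5277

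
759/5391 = 253/1797 = 0.14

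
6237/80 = 6237/80 = 77.96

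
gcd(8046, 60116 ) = 2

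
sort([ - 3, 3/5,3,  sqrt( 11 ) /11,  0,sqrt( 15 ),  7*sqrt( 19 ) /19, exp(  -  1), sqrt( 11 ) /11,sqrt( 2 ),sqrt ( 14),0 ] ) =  [ - 3, 0 , 0 , sqrt( 11)/11, sqrt( 11 ) /11,exp( - 1), 3/5,sqrt( 2 ), 7  *  sqrt( 19 ) /19, 3, sqrt(14 ), sqrt ( 15) ] 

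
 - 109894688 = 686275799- 796170487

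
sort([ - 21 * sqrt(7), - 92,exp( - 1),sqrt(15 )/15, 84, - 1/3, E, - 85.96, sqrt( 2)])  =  [-92,  -  85.96, - 21  *  sqrt (7 ) ,  -  1/3,sqrt(15)/15,  exp(-1),sqrt( 2 ),E,84]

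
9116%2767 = 815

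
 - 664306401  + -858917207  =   - 1523223608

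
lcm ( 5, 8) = 40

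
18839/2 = 18839/2 = 9419.50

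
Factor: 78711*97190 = 7649922090 = 2^1 * 3^1*5^1*9719^1 *26237^1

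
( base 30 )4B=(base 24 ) 5b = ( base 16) 83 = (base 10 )131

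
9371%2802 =965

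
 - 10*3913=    -39130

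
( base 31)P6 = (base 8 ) 1415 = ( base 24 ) 18D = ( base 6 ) 3341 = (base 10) 781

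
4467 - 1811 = 2656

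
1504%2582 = 1504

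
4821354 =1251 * 3854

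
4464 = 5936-1472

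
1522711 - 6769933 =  - 5247222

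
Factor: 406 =2^1*7^1 *29^1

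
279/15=18+3/5 = 18.60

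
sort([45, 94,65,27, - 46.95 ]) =[ - 46.95,27,45,65,  94]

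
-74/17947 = -74/17947 = - 0.00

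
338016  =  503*672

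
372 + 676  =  1048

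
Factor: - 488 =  - 2^3* 61^1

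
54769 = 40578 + 14191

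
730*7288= 5320240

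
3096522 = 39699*78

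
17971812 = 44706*402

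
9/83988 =1/9332 = 0.00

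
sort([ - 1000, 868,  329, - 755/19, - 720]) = [ - 1000,- 720,-755/19, 329, 868] 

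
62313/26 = 2396 + 17/26=2396.65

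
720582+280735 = 1001317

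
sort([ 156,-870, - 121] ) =[ - 870, - 121,156]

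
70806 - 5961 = 64845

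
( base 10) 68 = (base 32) 24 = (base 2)1000100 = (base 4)1010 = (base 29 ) 2a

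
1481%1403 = 78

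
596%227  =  142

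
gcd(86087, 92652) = 1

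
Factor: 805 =5^1*7^1*  23^1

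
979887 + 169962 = 1149849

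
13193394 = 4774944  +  8418450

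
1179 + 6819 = 7998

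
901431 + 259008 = 1160439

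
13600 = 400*34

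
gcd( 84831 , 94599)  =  3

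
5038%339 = 292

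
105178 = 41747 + 63431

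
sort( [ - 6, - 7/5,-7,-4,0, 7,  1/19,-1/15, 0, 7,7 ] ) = [-7,-6, -4, -7/5  , - 1/15,0, 0,1/19,  7, 7,7 ] 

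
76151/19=76151/19 = 4007.95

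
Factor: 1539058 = 2^1*41^1*137^2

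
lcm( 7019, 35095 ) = 35095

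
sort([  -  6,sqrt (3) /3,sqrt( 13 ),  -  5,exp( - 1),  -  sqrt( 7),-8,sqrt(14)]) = [ - 8, - 6, - 5, - sqrt ( 7 ),  exp( - 1),sqrt( 3) /3,sqrt( 13),  sqrt( 14) ]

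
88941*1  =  88941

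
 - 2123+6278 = 4155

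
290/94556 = 145/47278 = 0.00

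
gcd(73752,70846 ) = 2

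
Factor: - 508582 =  - 2^1*254291^1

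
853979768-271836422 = 582143346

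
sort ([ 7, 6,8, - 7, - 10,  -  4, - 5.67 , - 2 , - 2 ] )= [ - 10, - 7, - 5.67,- 4, - 2,-2,6 , 7,8 ]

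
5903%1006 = 873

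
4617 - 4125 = 492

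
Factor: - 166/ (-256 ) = 83/128= 2^( - 7) * 83^1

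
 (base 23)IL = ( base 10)435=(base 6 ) 2003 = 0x1B3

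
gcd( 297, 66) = 33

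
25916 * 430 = 11143880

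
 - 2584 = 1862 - 4446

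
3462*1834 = 6349308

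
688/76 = 172/19 = 9.05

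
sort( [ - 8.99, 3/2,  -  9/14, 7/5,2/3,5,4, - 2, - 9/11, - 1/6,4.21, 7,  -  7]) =[-8.99,  -  7, - 2, - 9/11, - 9/14, -1/6,2/3 , 7/5,3/2,4,4.21,5, 7]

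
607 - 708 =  - 101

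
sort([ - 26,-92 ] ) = [  -  92,  -  26]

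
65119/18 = 65119/18 = 3617.72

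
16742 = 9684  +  7058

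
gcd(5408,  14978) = 2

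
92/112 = 23/28 = 0.82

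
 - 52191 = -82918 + 30727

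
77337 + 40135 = 117472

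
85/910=17/182  =  0.09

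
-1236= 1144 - 2380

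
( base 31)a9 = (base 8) 477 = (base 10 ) 319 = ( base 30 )aj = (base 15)164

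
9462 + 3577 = 13039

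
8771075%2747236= 529367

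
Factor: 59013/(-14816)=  -2^ ( - 5 )*3^2 *79^1*83^1*463^( - 1 ) 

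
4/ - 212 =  - 1+52/53 = - 0.02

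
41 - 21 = 20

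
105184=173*608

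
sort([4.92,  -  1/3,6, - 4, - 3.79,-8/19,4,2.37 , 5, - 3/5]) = [ - 4, - 3.79 , - 3/5, - 8/19,- 1/3, 2.37, 4,4.92,5, 6]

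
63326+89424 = 152750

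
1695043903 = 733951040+961092863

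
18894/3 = 6298 = 6298.00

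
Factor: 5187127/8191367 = 11^1*137^(  -  1 )*269^1*1753^1*59791^(-1) 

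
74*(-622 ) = -46028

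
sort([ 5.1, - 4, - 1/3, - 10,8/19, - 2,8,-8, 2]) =[- 10, - 8, - 4, - 2, - 1/3,8/19,2,5.1,8]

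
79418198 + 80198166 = 159616364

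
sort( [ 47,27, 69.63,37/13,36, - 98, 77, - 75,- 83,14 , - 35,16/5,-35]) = [ - 98,-83, - 75,-35 , - 35, 37/13, 16/5, 14,27, 36,47,69.63 , 77]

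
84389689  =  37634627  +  46755062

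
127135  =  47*2705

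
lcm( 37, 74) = 74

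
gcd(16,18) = 2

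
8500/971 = 8500/971 = 8.75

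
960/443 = 2 + 74/443=2.17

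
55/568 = 55/568 = 0.10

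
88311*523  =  46186653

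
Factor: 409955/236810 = 2^( - 1) * 13^1*53^1*199^(  -  1 ) = 689/398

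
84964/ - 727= - 117 + 95/727 =- 116.87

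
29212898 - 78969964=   -  49757066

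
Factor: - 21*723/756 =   -  241/12 = - 2^( - 2) * 3^(  -  1 )*241^1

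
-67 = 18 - 85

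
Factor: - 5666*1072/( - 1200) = 2^1*3^( - 1)*5^(-2)*67^1*2833^1  =  379622/75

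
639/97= 6 + 57/97= 6.59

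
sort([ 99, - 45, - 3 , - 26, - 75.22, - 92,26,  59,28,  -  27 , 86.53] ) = [-92 , - 75.22, - 45, - 27,  -  26, - 3,26,  28 , 59,86.53,99]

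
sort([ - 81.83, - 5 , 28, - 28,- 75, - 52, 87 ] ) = [-81.83, - 75 , - 52, - 28, -5,  28,87 ] 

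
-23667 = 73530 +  - 97197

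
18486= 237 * 78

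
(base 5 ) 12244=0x3B5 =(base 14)4bb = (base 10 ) 949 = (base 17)34e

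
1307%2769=1307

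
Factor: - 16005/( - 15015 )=7^(-1 )*13^( - 1)*97^1 = 97/91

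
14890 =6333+8557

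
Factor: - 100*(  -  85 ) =2^2 *5^3*17^1 = 8500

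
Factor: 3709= 3709^1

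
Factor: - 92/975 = -2^2*3^( - 1 )*5^( -2 ) * 13^(-1 )*23^1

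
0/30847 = 0 = 0.00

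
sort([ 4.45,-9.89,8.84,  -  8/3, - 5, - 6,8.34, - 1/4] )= [-9.89,-6,  -  5, - 8/3,-1/4,4.45, 8.34,8.84 ]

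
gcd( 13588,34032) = 4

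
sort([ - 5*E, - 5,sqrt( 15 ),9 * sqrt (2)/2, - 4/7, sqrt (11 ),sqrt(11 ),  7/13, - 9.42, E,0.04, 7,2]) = [ - 5*E, - 9.42,- 5,-4/7,0.04, 7/13, 2,E , sqrt(11 ),sqrt(11 ),sqrt(15 ), 9* sqrt(2)/2 , 7] 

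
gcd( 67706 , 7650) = 2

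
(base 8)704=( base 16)1C4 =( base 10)452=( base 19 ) 14F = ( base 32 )e4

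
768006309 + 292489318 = 1060495627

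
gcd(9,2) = 1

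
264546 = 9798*27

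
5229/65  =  5229/65 = 80.45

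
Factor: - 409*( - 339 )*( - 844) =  - 117021444   =  - 2^2*3^1*113^1*211^1 * 409^1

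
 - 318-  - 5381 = 5063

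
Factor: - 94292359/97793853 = - 3^(- 1) * 7^1*31^2*107^1*131^1*32597951^ (  -  1)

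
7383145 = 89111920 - 81728775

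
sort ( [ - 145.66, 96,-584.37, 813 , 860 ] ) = [ - 584.37,  -  145.66, 96,813, 860]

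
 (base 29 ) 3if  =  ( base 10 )3060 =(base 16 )BF4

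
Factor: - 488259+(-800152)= - 47^1*79^1 * 347^1 = -1288411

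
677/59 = 11 + 28/59 = 11.47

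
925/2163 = 925/2163 =0.43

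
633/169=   633/169 = 3.75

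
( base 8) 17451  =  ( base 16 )1f29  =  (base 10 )7977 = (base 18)16B3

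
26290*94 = 2471260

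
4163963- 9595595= -5431632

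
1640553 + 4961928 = 6602481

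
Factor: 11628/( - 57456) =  - 2^(- 2 )*3^(-1)*7^( - 1) *17^1 = - 17/84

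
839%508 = 331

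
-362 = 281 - 643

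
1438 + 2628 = 4066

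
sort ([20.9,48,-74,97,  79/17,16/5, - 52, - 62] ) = [ - 74, -62,  -  52,16/5, 79/17, 20.9,48,  97]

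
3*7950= 23850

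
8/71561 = 8/71561 = 0.00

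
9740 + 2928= 12668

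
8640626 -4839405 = 3801221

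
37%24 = 13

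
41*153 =6273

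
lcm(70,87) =6090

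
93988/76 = 1236 + 13/19 = 1236.68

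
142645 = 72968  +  69677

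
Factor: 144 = 2^4*3^2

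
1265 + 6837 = 8102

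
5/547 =5/547 = 0.01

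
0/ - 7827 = 0/1 = - 0.00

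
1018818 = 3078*331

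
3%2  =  1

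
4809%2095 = 619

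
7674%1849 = 278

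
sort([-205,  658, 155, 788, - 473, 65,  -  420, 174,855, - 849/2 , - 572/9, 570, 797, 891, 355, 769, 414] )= [ - 473, - 849/2,  -  420, - 205, - 572/9,65,155, 174, 355,414, 570, 658,769,788, 797, 855, 891]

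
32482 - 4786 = 27696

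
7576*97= 734872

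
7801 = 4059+3742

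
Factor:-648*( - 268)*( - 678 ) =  - 117744192 = - 2^6*3^5*67^1*113^1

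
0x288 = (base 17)242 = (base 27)o0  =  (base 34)J2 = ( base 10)648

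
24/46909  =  24/46909 = 0.00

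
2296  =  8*287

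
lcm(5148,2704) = 267696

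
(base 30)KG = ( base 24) 11G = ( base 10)616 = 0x268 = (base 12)434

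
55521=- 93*( - 597)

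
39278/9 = 39278/9 = 4364.22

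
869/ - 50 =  - 869/50 = -17.38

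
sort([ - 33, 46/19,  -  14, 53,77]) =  [ - 33, - 14,46/19,53,77]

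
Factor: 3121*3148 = 2^2*787^1 * 3121^1 = 9824908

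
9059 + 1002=10061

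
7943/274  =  28 + 271/274 = 28.99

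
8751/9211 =8751/9211 = 0.95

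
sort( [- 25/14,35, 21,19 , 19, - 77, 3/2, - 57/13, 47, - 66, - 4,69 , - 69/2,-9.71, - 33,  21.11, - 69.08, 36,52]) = [ - 77, - 69.08 , - 66 , - 69/2 , - 33, - 9.71,-57/13, - 4, - 25/14,3/2,19, 19, 21,21.11,35, 36, 47 , 52, 69]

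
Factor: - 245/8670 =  - 2^( - 1)*3^( - 1)*7^2 *17^( - 2)=- 49/1734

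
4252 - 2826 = 1426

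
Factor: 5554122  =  2^1*3^1 * 7^1*132241^1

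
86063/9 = 9562 + 5/9 = 9562.56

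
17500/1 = 17500 = 17500.00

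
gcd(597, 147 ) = 3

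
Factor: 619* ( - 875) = - 541625= - 5^3*7^1*619^1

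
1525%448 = 181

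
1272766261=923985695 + 348780566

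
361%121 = 119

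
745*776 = 578120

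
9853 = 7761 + 2092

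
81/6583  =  81/6583 = 0.01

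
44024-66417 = -22393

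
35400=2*17700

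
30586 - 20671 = 9915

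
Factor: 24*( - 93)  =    -  2232 = - 2^3*3^2*31^1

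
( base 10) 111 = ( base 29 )3O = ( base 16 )6f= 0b1101111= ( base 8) 157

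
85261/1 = 85261 = 85261.00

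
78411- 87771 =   -  9360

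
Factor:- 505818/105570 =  - 551/115  =  - 5^( - 1)*19^1*23^( - 1 )* 29^1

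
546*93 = 50778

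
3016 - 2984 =32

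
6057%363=249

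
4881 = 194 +4687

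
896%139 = 62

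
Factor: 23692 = 2^2 * 5923^1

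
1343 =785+558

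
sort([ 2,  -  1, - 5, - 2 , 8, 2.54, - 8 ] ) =[ - 8,-5,- 2, - 1,2, 2.54, 8]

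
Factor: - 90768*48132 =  - 2^6*3^3*7^1*31^1 * 61^1*191^1   =  -4368845376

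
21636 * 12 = 259632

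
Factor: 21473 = 109^1*197^1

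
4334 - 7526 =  - 3192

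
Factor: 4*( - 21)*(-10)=2^3*3^1*5^1*7^1=840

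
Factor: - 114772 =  - 2^2*7^1*4099^1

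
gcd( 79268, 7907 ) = 1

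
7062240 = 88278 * 80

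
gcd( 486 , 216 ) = 54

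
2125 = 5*425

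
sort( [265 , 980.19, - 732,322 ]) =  [ - 732 , 265 , 322 , 980.19] 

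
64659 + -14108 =50551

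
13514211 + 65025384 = 78539595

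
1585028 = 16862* 94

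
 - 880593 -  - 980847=100254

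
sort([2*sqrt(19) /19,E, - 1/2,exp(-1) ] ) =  [ -1/2, exp( - 1), 2*sqrt( 19)/19,E]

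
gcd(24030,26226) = 18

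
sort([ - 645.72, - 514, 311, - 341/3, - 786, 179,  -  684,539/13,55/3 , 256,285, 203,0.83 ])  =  [ - 786, - 684,  -  645.72, - 514, - 341/3 , 0.83,55/3,539/13, 179, 203, 256,285,311 ] 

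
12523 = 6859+5664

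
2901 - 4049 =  - 1148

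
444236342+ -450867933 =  - 6631591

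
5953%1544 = 1321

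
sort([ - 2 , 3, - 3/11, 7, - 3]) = [ - 3, - 2, - 3/11, 3,7]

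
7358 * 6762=49754796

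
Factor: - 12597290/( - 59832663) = 2^1*3^(-1)*5^1*11^( - 1) *37^( -1 )*229^1*5501^1*49003^( - 1) 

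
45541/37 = 45541/37 = 1230.84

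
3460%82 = 16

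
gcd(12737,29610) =47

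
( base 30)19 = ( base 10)39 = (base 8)47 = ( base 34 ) 15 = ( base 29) 1A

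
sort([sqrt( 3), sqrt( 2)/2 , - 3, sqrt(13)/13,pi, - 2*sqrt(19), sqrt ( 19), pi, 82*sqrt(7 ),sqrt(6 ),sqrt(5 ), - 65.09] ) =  [-65.09, - 2*sqrt( 19), - 3, sqrt ( 13) /13, sqrt(2)/2, sqrt( 3), sqrt( 5 ) , sqrt (6),pi, pi, sqrt(19 ),82*sqrt( 7)]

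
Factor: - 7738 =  - 2^1*53^1*73^1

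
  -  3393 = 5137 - 8530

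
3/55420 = 3/55420 =0.00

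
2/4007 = 2/4007 = 0.00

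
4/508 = 1/127 = 0.01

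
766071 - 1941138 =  - 1175067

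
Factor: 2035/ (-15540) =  - 2^( - 2)*3^( - 1 )*7^( - 1) * 11^1 = - 11/84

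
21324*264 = 5629536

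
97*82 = 7954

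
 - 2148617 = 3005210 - 5153827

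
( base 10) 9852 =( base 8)23174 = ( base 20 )14CC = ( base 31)A7P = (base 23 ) IE8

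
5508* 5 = 27540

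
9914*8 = 79312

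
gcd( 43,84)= 1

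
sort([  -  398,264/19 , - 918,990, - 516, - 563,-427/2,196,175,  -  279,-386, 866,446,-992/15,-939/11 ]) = [  -  918, - 563,  -  516,-398, - 386, - 279, - 427/2, - 939/11, - 992/15, 264/19,175,  196,446, 866,990]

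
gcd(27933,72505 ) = 1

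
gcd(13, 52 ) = 13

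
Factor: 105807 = 3^1  *13^1*2713^1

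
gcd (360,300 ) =60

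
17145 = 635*27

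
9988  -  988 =9000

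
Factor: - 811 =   -  811^1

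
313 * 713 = 223169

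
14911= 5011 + 9900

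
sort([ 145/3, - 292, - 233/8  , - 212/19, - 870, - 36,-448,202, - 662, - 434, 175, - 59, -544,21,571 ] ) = [ - 870, - 662,-544, - 448, - 434,  -  292, - 59, - 36, - 233/8, - 212/19, 21,145/3,  175,202,571 ] 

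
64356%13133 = 11824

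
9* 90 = 810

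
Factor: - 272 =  - 2^4*17^1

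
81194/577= 140+414/577 = 140.72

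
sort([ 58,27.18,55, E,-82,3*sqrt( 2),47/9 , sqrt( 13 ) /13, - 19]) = [ - 82, - 19,sqrt (13)/13 , E,3*sqrt( 2),  47/9,27.18,55, 58] 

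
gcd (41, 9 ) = 1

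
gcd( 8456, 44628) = 4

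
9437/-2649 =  - 4+1159/2649=- 3.56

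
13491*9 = 121419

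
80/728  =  10/91 = 0.11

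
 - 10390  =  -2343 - 8047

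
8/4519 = 8/4519  =  0.00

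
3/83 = 3/83 = 0.04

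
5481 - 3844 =1637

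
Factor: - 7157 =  - 17^1*421^1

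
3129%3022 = 107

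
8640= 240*36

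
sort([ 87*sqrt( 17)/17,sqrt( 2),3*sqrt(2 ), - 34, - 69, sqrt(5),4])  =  [-69, - 34, sqrt( 2), sqrt( 5), 4, 3*sqrt (2 ), 87*sqrt(17 )/17 ] 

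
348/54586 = 174/27293 = 0.01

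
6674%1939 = 857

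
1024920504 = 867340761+157579743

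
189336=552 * 343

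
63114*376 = 23730864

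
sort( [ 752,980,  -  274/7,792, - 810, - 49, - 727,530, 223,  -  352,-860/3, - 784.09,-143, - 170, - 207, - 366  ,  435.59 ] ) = [ - 810, - 784.09, - 727, - 366, - 352, - 860/3, - 207 , - 170, - 143, - 49,-274/7,223,  435.59, 530, 752, 792 , 980]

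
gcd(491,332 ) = 1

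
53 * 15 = 795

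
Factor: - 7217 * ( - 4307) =31083619 = 7^1 * 59^1*73^1*1031^1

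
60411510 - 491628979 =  - 431217469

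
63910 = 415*154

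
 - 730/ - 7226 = 365/3613 = 0.10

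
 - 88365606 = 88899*( - 994 ) 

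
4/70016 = 1/17504 = 0.00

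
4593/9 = 510 + 1/3 = 510.33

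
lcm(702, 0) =0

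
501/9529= 501/9529= 0.05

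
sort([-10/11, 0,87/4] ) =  [ - 10/11,0, 87/4 ]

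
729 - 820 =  - 91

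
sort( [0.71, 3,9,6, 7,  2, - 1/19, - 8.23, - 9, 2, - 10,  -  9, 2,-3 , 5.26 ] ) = [ - 10, - 9, - 9, -8.23,  -  3, - 1/19, 0.71, 2, 2,  2,3, 5.26, 6, 7, 9] 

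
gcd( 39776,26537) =1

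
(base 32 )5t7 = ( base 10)6055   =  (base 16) 17a7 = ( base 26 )8on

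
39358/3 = 13119 + 1/3  =  13119.33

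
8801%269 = 193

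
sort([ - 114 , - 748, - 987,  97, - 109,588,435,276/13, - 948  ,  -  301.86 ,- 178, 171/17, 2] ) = [ - 987 , - 948, - 748, - 301.86 , - 178,-114,-109, 2, 171/17,276/13, 97, 435, 588]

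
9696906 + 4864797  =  14561703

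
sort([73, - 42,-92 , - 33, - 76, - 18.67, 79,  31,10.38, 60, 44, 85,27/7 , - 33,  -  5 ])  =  [-92,-76, - 42,-33, - 33,-18.67, - 5,  27/7, 10.38,31, 44, 60,  73, 79, 85]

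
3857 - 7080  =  -3223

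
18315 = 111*165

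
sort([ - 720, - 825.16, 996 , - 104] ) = [ - 825.16, - 720 ,  -  104,996] 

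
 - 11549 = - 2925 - 8624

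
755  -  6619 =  - 5864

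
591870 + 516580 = 1108450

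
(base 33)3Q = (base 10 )125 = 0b1111101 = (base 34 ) 3n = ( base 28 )4d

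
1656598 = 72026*23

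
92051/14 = 92051/14 = 6575.07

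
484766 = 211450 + 273316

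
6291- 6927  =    -  636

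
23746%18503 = 5243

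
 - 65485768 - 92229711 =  - 157715479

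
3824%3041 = 783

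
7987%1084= 399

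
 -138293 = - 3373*41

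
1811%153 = 128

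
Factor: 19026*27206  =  517621356 = 2^2*3^2 * 7^1*61^1 *151^1*223^1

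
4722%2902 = 1820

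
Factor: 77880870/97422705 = 1730686/2164949 = 2^1  *353^( - 1 ) * 6133^(-1)*865343^1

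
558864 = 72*7762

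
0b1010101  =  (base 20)45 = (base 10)85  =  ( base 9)104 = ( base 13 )67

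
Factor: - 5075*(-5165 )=26212375=5^3*7^1*29^1 * 1033^1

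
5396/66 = 2698/33 = 81.76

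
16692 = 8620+8072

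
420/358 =210/179 = 1.17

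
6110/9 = 678  +  8/9 = 678.89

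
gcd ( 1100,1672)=44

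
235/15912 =235/15912  =  0.01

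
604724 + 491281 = 1096005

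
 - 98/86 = - 2 + 37/43=- 1.14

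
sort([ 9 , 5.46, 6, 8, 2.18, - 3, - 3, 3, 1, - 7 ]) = [-7, - 3, - 3,  1, 2.18,  3,5.46  ,  6,  8,9 ]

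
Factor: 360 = 2^3 * 3^2* 5^1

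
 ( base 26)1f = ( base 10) 41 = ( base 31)1a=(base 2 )101001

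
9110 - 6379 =2731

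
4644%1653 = 1338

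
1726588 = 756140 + 970448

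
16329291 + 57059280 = 73388571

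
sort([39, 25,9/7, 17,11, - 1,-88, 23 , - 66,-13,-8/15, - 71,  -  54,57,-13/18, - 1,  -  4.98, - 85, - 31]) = [ - 88, - 85, - 71, - 66, - 54,  -  31, - 13, - 4.98,-1, - 1, - 13/18,-8/15, 9/7,11, 17,23,25, 39, 57]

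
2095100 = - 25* ( - 83804) 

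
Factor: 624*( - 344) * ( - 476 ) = 2^9*3^1*7^1*13^1*17^1 * 43^1 = 102176256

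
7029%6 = 3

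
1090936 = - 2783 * ( - 392) 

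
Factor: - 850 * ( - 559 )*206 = 97880900 = 2^2 *5^2*13^1*17^1*43^1*103^1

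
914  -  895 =19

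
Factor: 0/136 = 0^1 = 0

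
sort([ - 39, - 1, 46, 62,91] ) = [ - 39, - 1 , 46,62,  91]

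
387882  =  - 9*( - 43098)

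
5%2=1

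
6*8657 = 51942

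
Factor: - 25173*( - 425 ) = 3^2*5^2*17^1*2797^1 = 10698525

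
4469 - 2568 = 1901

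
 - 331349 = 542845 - 874194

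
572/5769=572/5769=0.10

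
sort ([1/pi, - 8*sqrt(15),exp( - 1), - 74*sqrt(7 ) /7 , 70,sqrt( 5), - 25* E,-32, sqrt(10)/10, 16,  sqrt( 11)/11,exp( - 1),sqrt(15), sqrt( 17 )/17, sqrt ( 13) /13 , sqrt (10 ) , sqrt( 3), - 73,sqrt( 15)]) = [ - 73 , - 25*E, - 32, - 8*sqrt( 15 ), - 74*sqrt(7) /7 , sqrt(17 )/17,  sqrt( 13 )/13,sqrt( 11 )/11,  sqrt(10 )/10, 1/pi, exp( - 1 ), exp ( - 1 ),sqrt( 3 ) , sqrt (5), sqrt( 10),sqrt( 15),sqrt( 15 ),  16, 70 ] 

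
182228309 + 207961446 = 390189755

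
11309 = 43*263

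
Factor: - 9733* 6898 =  - 67138234 = -2^1*3449^1*9733^1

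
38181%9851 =8628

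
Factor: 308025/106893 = 3^( - 1)*5^2*37^1*107^(- 1) = 925/321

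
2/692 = 1/346 = 0.00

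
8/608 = 1/76 = 0.01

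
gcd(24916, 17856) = 4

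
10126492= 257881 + 9868611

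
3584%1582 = 420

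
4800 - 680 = 4120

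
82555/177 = 466 + 73/177 = 466.41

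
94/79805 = 94/79805 = 0.00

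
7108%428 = 260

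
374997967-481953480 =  - 106955513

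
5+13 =18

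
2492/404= 623/101= 6.17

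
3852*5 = 19260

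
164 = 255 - 91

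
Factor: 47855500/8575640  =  2^(- 1 ) * 5^2*7^1*11^2*113^1*214391^( - 1) = 2392775/428782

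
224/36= 56/9 =6.22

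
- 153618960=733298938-886917898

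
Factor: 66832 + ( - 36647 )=30185 = 5^1*6037^1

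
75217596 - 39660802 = 35556794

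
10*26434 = 264340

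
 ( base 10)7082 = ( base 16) 1BAA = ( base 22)edk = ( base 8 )15652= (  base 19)10BE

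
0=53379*0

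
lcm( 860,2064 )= 10320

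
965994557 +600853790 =1566848347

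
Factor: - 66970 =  - 2^1*5^1 * 37^1*181^1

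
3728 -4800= - 1072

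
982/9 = 109 + 1/9 =109.11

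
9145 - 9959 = - 814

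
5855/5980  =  1171/1196 = 0.98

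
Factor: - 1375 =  - 5^3*11^1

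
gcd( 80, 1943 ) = 1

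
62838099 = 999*62901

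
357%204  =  153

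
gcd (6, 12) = 6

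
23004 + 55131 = 78135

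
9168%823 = 115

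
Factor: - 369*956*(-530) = 186964920 = 2^3 * 3^2*5^1*41^1*53^1*239^1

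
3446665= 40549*85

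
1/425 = 1/425 = 0.00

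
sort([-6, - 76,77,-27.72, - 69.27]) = [- 76, - 69.27, - 27.72,-6, 77]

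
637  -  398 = 239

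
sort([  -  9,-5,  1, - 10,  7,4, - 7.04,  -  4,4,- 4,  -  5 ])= [ - 10, - 9, - 7.04, - 5,-5, - 4, - 4,1,4, 4,7]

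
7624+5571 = 13195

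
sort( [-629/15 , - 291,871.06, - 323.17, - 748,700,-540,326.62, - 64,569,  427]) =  [ - 748, - 540, -323.17, - 291 , - 64,  -  629/15, 326.62, 427,569,700,871.06 ] 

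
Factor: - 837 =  - 3^3 * 31^1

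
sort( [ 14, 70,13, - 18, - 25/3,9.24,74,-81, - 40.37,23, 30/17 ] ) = [ - 81, - 40.37, - 18,-25/3,30/17,9.24, 13, 14, 23,70,74]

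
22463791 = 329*68279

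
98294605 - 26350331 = 71944274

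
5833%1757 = 562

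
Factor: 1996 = 2^2*499^1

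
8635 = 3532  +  5103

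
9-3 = 6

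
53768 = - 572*( - 94 )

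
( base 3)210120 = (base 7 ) 1461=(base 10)582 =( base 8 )1106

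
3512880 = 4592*765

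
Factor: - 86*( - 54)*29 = 2^2*3^3*29^1 * 43^1 = 134676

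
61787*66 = 4077942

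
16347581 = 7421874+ 8925707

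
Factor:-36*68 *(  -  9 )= 2^4*3^4*17^1 =22032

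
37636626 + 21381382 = 59018008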